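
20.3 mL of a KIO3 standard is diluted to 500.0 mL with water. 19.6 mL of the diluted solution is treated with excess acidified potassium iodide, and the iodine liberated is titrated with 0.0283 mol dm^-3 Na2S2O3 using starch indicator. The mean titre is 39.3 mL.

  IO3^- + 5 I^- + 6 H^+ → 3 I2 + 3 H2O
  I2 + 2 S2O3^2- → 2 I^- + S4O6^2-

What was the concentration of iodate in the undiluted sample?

n(S2O3^2-) = 0.0393 × 0.0283 = 1.11 × 10^-3 mol
n(I2) = n(S2O3^2-)/2 = 5.56 × 10^-4 mol
From the 1:3 ratio, n(IO3^-) in the aliquot = 1/3 × 5.56 × 10^-4 = 1.85 × 10^-4 mol
[IO3^-]_dilute = 1.85 × 10^-4 / 0.0196 = 0.00946 mol/L
[IO3^-]_original = 0.00946 × 500.0/20.3 = 0.233 mol/L

0.233 mol/L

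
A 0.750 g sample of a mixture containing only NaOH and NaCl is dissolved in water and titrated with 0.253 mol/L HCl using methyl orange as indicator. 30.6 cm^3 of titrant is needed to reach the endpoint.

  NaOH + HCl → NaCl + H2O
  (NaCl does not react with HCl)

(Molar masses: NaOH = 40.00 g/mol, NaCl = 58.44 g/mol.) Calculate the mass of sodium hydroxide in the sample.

0.310 g

n(HCl) = 0.0306 × 0.253 = 7.74 × 10^-3 mol
Let x = n(NaOH), y = n(NaCl).
Titrant: 1x = 7.74 × 10^-3;  mass: 40.00x + 58.44y = 0.750
Solving, x = 7.74 × 10^-3 mol, y = 7.53 × 10^-3 mol
mass of NaOH = 7.74 × 10^-3 × 40.00 = 0.310 g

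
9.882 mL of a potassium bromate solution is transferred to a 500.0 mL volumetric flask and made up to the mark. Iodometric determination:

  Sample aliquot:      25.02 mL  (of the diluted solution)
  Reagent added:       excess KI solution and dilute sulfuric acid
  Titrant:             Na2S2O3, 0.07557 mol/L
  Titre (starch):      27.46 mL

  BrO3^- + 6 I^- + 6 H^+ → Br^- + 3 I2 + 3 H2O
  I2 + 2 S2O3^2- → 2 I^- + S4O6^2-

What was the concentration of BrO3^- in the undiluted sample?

0.6994 mol/L

n(S2O3^2-) = 0.02746 × 0.07557 = 2.075 × 10^-3 mol
n(I2) = n(S2O3^2-)/2 = 1.038 × 10^-3 mol
From the 1:3 ratio, n(BrO3^-) in the aliquot = 1/3 × 1.038 × 10^-3 = 3.459 × 10^-4 mol
[BrO3^-]_dilute = 3.459 × 10^-4 / 0.02502 = 0.01382 mol/L
[BrO3^-]_original = 0.01382 × 500.0/9.882 = 0.6994 mol/L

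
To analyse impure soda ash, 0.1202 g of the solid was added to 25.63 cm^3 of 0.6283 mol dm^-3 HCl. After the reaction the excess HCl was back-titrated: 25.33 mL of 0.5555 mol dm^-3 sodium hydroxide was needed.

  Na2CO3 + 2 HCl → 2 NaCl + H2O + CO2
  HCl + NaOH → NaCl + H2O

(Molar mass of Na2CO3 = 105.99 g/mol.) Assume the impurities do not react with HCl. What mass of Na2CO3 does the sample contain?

n(HCl) added = 0.02563 × 0.6283 = 0.01610 mol
n(NaOH) used in back-titration = 0.02533 × 0.5555 = 0.01407 mol
n(HCl) left over = 0.01407 mol (1:1 ratio)
n(HCl) consumed by analyte = 0.01610 − 0.01407 = 2.033 × 10^-3 mol
From the 1:2 ratio, n(Na2CO3) = 1/2 × 2.033 × 10^-3 = 1.016 × 10^-3 mol
mass of Na2CO3 = 1.016 × 10^-3 × 105.99 = 0.1077 g

0.1077 g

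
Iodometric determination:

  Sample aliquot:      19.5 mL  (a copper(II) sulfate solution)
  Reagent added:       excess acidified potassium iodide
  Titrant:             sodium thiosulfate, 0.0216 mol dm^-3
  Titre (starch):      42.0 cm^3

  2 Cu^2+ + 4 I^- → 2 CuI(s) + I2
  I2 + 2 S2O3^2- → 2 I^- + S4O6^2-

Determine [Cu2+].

0.0465 mol/L

n(S2O3^2-) = 0.0420 × 0.0216 = 9.07 × 10^-4 mol
n(I2) = n(S2O3^2-)/2 = 4.54 × 10^-4 mol
From the 2:1 ratio, n(Cu2+) in the aliquot = 2/1 × 4.54 × 10^-4 = 9.07 × 10^-4 mol
[Cu2+] = 9.07 × 10^-4 / 0.0195 = 0.0465 mol/L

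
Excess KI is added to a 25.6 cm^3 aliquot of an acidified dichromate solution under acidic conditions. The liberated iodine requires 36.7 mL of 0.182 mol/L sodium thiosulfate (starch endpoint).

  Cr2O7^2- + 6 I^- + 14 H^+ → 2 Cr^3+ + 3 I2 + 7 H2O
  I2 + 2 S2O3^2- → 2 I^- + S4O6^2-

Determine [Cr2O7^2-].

n(S2O3^2-) = 0.0367 × 0.182 = 6.68 × 10^-3 mol
n(I2) = n(S2O3^2-)/2 = 3.34 × 10^-3 mol
From the 1:3 ratio, n(Cr2O7^2-) in the aliquot = 1/3 × 3.34 × 10^-3 = 1.11 × 10^-3 mol
[Cr2O7^2-] = 1.11 × 10^-3 / 0.0256 = 0.0435 mol/L

0.0435 mol/L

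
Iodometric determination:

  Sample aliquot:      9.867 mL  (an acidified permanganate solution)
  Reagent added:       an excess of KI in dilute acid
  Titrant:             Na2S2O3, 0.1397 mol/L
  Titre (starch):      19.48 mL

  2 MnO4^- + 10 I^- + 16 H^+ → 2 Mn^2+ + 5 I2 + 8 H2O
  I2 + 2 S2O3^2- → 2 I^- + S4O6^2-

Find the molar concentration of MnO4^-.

0.05516 mol/L

n(S2O3^2-) = 0.01948 × 0.1397 = 2.721 × 10^-3 mol
n(I2) = n(S2O3^2-)/2 = 1.361 × 10^-3 mol
From the 2:5 ratio, n(MnO4^-) in the aliquot = 2/5 × 1.361 × 10^-3 = 5.443 × 10^-4 mol
[MnO4^-] = 5.443 × 10^-4 / 0.009867 = 0.05516 mol/L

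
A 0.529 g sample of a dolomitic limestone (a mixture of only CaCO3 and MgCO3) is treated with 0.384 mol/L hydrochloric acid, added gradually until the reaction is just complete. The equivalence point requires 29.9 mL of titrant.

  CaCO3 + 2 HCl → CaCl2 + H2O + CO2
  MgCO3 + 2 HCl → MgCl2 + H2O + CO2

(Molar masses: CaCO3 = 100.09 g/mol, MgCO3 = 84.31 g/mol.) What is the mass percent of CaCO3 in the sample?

53.9 %

n(HCl) = 0.0299 × 0.384 = 0.0115 mol
Let x = n(CaCO3), y = n(MgCO3).
Titrant: 2x + 2y = 0.0115;  mass: 100.09x + 84.31y = 0.529
Solving, x = 2.85 × 10^-3 mol, y = 2.89 × 10^-3 mol
mass of CaCO3 = 2.85 × 10^-3 × 100.09 = 0.285 g
% CaCO3 = 0.285 / 0.529 × 100 = 53.9 %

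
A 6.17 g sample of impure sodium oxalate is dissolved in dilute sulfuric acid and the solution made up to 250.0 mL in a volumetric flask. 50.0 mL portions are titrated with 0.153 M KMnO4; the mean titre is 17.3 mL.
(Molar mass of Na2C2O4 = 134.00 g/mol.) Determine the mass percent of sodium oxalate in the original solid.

71.9 %

2 MnO4^- + 5 C2O4^2- + 16 H^+ → 2 Mn^2+ + 10 CO2 + 8 H2O
n(KMnO4) per titration = 0.0173 × 0.153 = 2.65 × 10^-3 mol
From the 5:2 ratio, n(Na2C2O4) in each aliquot = 5/2 × 2.65 × 10^-3 = 6.62 × 10^-3 mol
n(Na2C2O4) in the whole flask = 6.62 × 10^-3 × 250.0/50.0 = 0.0331 mol
mass of Na2C2O4 = 0.0331 × 134.00 = 4.43 g
% Na2C2O4 = 4.43 / 6.17 × 100 = 71.9 %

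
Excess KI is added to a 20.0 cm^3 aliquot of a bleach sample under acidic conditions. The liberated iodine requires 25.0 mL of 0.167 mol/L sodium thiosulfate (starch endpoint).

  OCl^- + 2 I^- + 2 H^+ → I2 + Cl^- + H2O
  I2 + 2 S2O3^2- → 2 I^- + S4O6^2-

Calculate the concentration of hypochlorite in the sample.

0.104 mol/L

n(S2O3^2-) = 0.0250 × 0.167 = 4.17 × 10^-3 mol
n(I2) = n(S2O3^2-)/2 = 2.09 × 10^-3 mol
n(OCl^-) in the aliquot = 2.09 × 10^-3 mol (1:1 ratio)
[OCl^-] = 2.09 × 10^-3 / 0.0200 = 0.104 mol/L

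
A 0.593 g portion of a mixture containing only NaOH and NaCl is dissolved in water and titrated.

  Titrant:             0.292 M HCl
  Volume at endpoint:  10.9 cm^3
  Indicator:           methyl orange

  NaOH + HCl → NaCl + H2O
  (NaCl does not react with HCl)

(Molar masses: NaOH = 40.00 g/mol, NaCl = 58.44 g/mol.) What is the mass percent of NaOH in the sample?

21.5 %

n(HCl) = 0.0109 × 0.292 = 3.18 × 10^-3 mol
Let x = n(NaOH), y = n(NaCl).
Titrant: 1x = 3.18 × 10^-3;  mass: 40.00x + 58.44y = 0.593
Solving, x = 3.18 × 10^-3 mol, y = 7.97 × 10^-3 mol
mass of NaOH = 3.18 × 10^-3 × 40.00 = 0.127 g
% NaOH = 0.127 / 0.593 × 100 = 21.5 %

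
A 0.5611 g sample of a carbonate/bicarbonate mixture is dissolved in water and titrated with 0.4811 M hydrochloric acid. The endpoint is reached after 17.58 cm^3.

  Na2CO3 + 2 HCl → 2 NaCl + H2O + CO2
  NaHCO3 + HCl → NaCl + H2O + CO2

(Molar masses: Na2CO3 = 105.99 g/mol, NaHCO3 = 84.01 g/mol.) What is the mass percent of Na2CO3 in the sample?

45.51 %

n(HCl) = 0.01758 × 0.4811 = 8.458 × 10^-3 mol
Let x = n(Na2CO3), y = n(NaHCO3).
Titrant: 2x + 1y = 8.458 × 10^-3;  mass: 105.99x + 84.01y = 0.5611
Solving, x = 2.409 × 10^-3 mol, y = 3.640 × 10^-3 mol
mass of Na2CO3 = 2.409 × 10^-3 × 105.99 = 0.2553 g
% Na2CO3 = 0.2553 / 0.5611 × 100 = 45.51 %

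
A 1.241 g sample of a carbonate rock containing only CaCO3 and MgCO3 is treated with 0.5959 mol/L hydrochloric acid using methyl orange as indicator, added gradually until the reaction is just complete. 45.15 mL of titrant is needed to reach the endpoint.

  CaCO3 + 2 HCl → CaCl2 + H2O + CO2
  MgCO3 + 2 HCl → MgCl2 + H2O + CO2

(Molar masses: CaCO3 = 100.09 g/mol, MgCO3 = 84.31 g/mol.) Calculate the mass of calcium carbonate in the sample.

0.6776 g

n(HCl) = 0.04515 × 0.5959 = 0.02690 mol
Let x = n(CaCO3), y = n(MgCO3).
Titrant: 2x + 2y = 0.02690;  mass: 100.09x + 84.31y = 1.241
Solving, x = 6.770 × 10^-3 mol, y = 6.683 × 10^-3 mol
mass of CaCO3 = 6.770 × 10^-3 × 100.09 = 0.6776 g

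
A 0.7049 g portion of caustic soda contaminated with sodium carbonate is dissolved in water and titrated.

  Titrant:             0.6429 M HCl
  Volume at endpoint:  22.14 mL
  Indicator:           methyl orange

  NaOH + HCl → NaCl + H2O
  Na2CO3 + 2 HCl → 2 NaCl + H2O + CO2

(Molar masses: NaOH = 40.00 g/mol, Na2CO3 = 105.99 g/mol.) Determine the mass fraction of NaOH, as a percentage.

n(HCl) = 0.02214 × 0.6429 = 0.01423 mol
Let x = n(NaOH), y = n(Na2CO3).
Titrant: 1x + 2y = 0.01423;  mass: 40.00x + 105.99y = 0.7049
Solving, x = 3.803 × 10^-3 mol, y = 5.215 × 10^-3 mol
mass of NaOH = 3.803 × 10^-3 × 40.00 = 0.1521 g
% NaOH = 0.1521 / 0.7049 × 100 = 21.58 %

21.58 %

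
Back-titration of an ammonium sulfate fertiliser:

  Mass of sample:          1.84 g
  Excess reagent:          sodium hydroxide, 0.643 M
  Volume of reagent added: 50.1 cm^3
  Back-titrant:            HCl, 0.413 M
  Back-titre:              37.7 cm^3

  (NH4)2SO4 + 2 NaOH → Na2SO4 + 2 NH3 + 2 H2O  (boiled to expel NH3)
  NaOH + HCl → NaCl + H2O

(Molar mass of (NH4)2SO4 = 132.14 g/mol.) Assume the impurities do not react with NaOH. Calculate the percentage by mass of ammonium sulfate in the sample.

59.8 %

n(NaOH) added = 0.0501 × 0.643 = 0.0322 mol
n(HCl) used in back-titration = 0.0377 × 0.413 = 0.0156 mol
n(NaOH) left over = 0.0156 mol (1:1 ratio)
n(NaOH) consumed by analyte = 0.0322 − 0.0156 = 0.0166 mol
From the 1:2 ratio, n((NH4)2SO4) = 1/2 × 0.0166 = 8.32 × 10^-3 mol
mass of (NH4)2SO4 = 8.32 × 10^-3 × 132.14 = 1.10 g
% (NH4)2SO4 = 1.10 / 1.84 × 100 = 59.8 %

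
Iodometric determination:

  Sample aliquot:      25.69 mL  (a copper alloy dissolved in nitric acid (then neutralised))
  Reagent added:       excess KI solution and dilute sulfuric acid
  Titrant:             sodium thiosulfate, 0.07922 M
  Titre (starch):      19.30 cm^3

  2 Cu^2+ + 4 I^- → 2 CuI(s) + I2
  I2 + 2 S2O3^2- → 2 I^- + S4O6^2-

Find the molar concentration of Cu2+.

0.05952 M

n(S2O3^2-) = 0.01930 × 0.07922 = 1.529 × 10^-3 mol
n(I2) = n(S2O3^2-)/2 = 7.645 × 10^-4 mol
From the 2:1 ratio, n(Cu2+) in the aliquot = 2/1 × 7.645 × 10^-4 = 1.529 × 10^-3 mol
[Cu2+] = 1.529 × 10^-3 / 0.02569 = 0.05952 mol/L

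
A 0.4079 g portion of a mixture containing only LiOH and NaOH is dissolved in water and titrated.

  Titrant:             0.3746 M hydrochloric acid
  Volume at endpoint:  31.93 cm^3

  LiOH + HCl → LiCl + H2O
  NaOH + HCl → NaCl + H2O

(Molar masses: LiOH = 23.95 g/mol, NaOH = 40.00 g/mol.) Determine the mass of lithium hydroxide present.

0.1053 g

n(HCl) = 0.03193 × 0.3746 = 0.01196 mol
Let x = n(LiOH), y = n(NaOH).
Titrant: 1x + 1y = 0.01196;  mass: 23.95x + 40.00y = 0.4079
Solving, x = 4.395 × 10^-3 mol, y = 7.566 × 10^-3 mol
mass of LiOH = 4.395 × 10^-3 × 23.95 = 0.1053 g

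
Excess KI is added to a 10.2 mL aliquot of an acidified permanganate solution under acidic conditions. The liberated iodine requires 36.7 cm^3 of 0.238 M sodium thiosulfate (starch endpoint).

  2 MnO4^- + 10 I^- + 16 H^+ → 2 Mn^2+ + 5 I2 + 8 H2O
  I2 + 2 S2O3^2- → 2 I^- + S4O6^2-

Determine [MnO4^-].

n(S2O3^2-) = 0.0367 × 0.238 = 8.73 × 10^-3 mol
n(I2) = n(S2O3^2-)/2 = 4.37 × 10^-3 mol
From the 2:5 ratio, n(MnO4^-) in the aliquot = 2/5 × 4.37 × 10^-3 = 1.75 × 10^-3 mol
[MnO4^-] = 1.75 × 10^-3 / 0.0102 = 0.171 mol/L

0.171 M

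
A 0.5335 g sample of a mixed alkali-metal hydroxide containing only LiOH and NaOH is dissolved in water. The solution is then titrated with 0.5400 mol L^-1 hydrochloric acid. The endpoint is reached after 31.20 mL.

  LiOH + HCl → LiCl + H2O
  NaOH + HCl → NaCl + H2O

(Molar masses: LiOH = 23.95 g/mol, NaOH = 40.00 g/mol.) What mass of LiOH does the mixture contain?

n(HCl) = 0.03120 × 0.5400 = 0.01685 mol
Let x = n(LiOH), y = n(NaOH).
Titrant: 1x + 1y = 0.01685;  mass: 23.95x + 40.00y = 0.5335
Solving, x = 8.749 × 10^-3 mol, y = 8.099 × 10^-3 mol
mass of LiOH = 8.749 × 10^-3 × 23.95 = 0.2095 g

0.2095 g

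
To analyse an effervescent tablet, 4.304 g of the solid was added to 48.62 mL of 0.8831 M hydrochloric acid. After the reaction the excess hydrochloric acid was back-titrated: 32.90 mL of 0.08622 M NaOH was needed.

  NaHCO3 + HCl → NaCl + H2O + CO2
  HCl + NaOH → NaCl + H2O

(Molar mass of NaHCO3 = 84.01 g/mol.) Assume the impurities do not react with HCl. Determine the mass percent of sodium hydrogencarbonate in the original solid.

78.27 %

n(HCl) added = 0.04862 × 0.8831 = 0.04294 mol
n(NaOH) used in back-titration = 0.03290 × 0.08622 = 2.837 × 10^-3 mol
n(HCl) left over = 2.837 × 10^-3 mol (1:1 ratio)
n(HCl) consumed by analyte = 0.04294 − 2.837 × 10^-3 = 0.04010 mol
n(NaHCO3) = 0.04010 mol (1:1 ratio)
mass of NaHCO3 = 0.04010 × 84.01 = 3.369 g
% NaHCO3 = 3.369 / 4.304 × 100 = 78.27 %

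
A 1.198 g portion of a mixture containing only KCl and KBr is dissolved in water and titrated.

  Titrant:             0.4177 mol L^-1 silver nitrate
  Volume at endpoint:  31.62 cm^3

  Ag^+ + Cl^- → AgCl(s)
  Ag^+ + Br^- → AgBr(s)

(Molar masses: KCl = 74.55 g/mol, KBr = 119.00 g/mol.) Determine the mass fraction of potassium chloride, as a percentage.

52.32 %

n(AgNO3) = 0.03162 × 0.4177 = 0.01321 mol
Let x = n(KCl), y = n(KBr).
Titrant: 1x + 1y = 0.01321;  mass: 74.55x + 119.00y = 1.198
Solving, x = 8.407 × 10^-3 mol, y = 4.800 × 10^-3 mol
mass of KCl = 8.407 × 10^-3 × 74.55 = 0.6268 g
% KCl = 0.6268 / 1.198 × 100 = 52.32 %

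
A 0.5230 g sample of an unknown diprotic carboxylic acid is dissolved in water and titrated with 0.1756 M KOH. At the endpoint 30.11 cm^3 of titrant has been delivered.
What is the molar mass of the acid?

197.8 g/mol

n(KOH) = 0.03011 L × 0.1756 mol/L = 5.287 × 10^-3 mol
From the 1:2 ratio, n(H2A) = 1/2 × 5.287 × 10^-3 = 2.644 × 10^-3 mol
M = m / n = 0.5230 g / 2.644 × 10^-3 mol = 197.8 g/mol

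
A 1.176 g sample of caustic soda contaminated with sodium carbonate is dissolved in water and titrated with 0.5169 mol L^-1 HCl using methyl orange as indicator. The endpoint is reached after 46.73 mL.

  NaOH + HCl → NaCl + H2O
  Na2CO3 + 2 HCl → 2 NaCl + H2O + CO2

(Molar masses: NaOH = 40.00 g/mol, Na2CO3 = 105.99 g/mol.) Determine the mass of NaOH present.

n(HCl) = 0.04673 × 0.5169 = 0.02415 mol
Let x = n(NaOH), y = n(Na2CO3).
Titrant: 1x + 2y = 0.02415;  mass: 40.00x + 105.99y = 1.176
Solving, x = 8.009 × 10^-3 mol, y = 8.073 × 10^-3 mol
mass of NaOH = 8.009 × 10^-3 × 40.00 = 0.3204 g

0.3204 g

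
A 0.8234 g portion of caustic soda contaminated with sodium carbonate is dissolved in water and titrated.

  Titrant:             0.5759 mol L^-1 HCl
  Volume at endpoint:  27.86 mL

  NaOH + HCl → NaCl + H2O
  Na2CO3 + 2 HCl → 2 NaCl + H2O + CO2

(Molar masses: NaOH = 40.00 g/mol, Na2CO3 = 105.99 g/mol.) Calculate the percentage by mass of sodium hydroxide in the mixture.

n(HCl) = 0.02786 × 0.5759 = 0.01604 mol
Let x = n(NaOH), y = n(Na2CO3).
Titrant: 1x + 2y = 0.01604;  mass: 40.00x + 105.99y = 0.8234
Solving, x = 2.069 × 10^-3 mol, y = 6.988 × 10^-3 mol
mass of NaOH = 2.069 × 10^-3 × 40.00 = 0.08275 g
% NaOH = 0.08275 / 0.8234 × 100 = 10.05 %

10.05 %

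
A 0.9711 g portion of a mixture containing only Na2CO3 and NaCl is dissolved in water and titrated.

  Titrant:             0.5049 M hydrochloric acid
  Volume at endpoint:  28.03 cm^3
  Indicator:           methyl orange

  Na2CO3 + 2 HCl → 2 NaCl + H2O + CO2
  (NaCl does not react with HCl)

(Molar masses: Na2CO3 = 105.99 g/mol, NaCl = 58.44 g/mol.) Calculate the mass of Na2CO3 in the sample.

0.7500 g

n(HCl) = 0.02803 × 0.5049 = 0.01415 mol
Let x = n(Na2CO3), y = n(NaCl).
Titrant: 2x = 0.01415;  mass: 105.99x + 58.44y = 0.9711
Solving, x = 7.076 × 10^-3 mol, y = 3.783 × 10^-3 mol
mass of Na2CO3 = 7.076 × 10^-3 × 105.99 = 0.7500 g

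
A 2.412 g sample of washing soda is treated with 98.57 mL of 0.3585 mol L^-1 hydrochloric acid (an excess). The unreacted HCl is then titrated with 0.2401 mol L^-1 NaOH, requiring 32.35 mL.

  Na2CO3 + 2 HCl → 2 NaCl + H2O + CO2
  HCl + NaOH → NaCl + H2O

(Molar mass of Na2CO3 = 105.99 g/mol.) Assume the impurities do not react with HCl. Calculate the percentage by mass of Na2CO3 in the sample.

60.58 %

n(HCl) added = 0.09857 × 0.3585 = 0.03534 mol
n(NaOH) used in back-titration = 0.03235 × 0.2401 = 7.767 × 10^-3 mol
n(HCl) left over = 7.767 × 10^-3 mol (1:1 ratio)
n(HCl) consumed by analyte = 0.03534 − 7.767 × 10^-3 = 0.02757 mol
From the 1:2 ratio, n(Na2CO3) = 1/2 × 0.02757 = 0.01379 mol
mass of Na2CO3 = 0.01379 × 105.99 = 1.461 g
% Na2CO3 = 1.461 / 2.412 × 100 = 60.58 %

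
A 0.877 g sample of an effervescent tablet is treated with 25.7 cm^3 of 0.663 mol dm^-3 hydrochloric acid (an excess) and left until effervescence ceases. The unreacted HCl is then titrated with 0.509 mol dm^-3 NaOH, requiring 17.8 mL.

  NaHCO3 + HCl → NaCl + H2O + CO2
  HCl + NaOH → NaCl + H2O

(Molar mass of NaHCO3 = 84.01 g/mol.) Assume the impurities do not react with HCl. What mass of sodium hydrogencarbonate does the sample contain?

0.670 g

n(HCl) added = 0.0257 × 0.663 = 0.0170 mol
n(NaOH) used in back-titration = 0.0178 × 0.509 = 9.06 × 10^-3 mol
n(HCl) left over = 9.06 × 10^-3 mol (1:1 ratio)
n(HCl) consumed by analyte = 0.0170 − 9.06 × 10^-3 = 7.98 × 10^-3 mol
n(NaHCO3) = 7.98 × 10^-3 mol (1:1 ratio)
mass of NaHCO3 = 7.98 × 10^-3 × 84.01 = 0.670 g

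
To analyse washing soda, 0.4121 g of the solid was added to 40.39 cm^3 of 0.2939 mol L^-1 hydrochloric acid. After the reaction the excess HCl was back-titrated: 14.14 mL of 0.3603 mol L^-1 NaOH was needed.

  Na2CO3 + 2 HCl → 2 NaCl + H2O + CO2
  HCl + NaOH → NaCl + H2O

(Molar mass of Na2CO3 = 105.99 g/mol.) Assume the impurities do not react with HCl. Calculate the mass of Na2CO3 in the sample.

n(HCl) added = 0.04039 × 0.2939 = 0.01187 mol
n(NaOH) used in back-titration = 0.01414 × 0.3603 = 5.095 × 10^-3 mol
n(HCl) left over = 5.095 × 10^-3 mol (1:1 ratio)
n(HCl) consumed by analyte = 0.01187 − 5.095 × 10^-3 = 6.776 × 10^-3 mol
From the 1:2 ratio, n(Na2CO3) = 1/2 × 6.776 × 10^-3 = 3.388 × 10^-3 mol
mass of Na2CO3 = 3.388 × 10^-3 × 105.99 = 0.3591 g

0.3591 g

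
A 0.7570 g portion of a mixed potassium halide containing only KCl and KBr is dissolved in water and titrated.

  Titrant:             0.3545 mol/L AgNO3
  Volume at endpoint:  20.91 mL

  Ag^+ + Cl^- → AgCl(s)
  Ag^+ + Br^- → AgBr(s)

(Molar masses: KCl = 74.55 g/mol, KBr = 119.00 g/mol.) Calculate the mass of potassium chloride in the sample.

0.2098 g

n(AgNO3) = 0.02091 × 0.3545 = 7.413 × 10^-3 mol
Let x = n(KCl), y = n(KBr).
Titrant: 1x + 1y = 7.413 × 10^-3;  mass: 74.55x + 119.00y = 0.7570
Solving, x = 2.814 × 10^-3 mol, y = 4.598 × 10^-3 mol
mass of KCl = 2.814 × 10^-3 × 74.55 = 0.2098 g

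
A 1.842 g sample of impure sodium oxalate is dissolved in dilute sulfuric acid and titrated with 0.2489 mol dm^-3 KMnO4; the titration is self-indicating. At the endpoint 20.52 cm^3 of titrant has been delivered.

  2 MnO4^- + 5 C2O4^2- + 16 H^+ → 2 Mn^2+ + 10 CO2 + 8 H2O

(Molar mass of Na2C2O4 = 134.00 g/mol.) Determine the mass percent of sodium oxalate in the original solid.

92.89 %

n(KMnO4) = 0.02052 L × 0.2489 mol/L = 5.107 × 10^-3 mol
From the 5:2 ratio, n(Na2C2O4) = 5/2 × 5.107 × 10^-3 = 0.01277 mol
mass of Na2C2O4 = 0.01277 × 134.00 g/mol = 1.711 g
% Na2C2O4 = 1.711 / 1.842 × 100 = 92.89 %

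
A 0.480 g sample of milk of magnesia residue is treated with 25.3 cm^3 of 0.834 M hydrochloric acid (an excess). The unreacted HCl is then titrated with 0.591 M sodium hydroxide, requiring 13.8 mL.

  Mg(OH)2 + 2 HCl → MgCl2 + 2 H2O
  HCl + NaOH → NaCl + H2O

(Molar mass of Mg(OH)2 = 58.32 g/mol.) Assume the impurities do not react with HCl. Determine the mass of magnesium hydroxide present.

n(HCl) added = 0.0253 × 0.834 = 0.0211 mol
n(NaOH) used in back-titration = 0.0138 × 0.591 = 8.16 × 10^-3 mol
n(HCl) left over = 8.16 × 10^-3 mol (1:1 ratio)
n(HCl) consumed by analyte = 0.0211 − 8.16 × 10^-3 = 0.0129 mol
From the 1:2 ratio, n(Mg(OH)2) = 1/2 × 0.0129 = 6.47 × 10^-3 mol
mass of Mg(OH)2 = 6.47 × 10^-3 × 58.32 = 0.377 g

0.377 g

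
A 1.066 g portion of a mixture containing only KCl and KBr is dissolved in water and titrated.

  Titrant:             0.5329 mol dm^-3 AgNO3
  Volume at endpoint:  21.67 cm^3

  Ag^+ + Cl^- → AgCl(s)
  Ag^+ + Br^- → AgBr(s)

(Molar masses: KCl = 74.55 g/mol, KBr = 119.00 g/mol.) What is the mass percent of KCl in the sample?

n(AgNO3) = 0.02167 × 0.5329 = 0.01155 mol
Let x = n(KCl), y = n(KBr).
Titrant: 1x + 1y = 0.01155;  mass: 74.55x + 119.00y = 1.066
Solving, x = 6.934 × 10^-3 mol, y = 4.614 × 10^-3 mol
mass of KCl = 6.934 × 10^-3 × 74.55 = 0.5169 g
% KCl = 0.5169 / 1.066 × 100 = 48.49 %

48.49 %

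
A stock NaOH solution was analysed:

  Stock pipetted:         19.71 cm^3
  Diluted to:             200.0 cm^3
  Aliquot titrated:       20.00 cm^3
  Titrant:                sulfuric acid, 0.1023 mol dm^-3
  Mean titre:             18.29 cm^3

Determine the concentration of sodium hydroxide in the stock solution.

2 NaOH + H2SO4 → Na2SO4 + 2 H2O
n(H2SO4) = 0.01829 × 0.1023 = 1.871 × 10^-3 mol
From the 2:1 ratio, n(NaOH) in the aliquot = 2/1 × 1.871 × 10^-3 = 3.742 × 10^-3 mol
[NaOH]_dilute = 3.742 × 10^-3 / 0.02000 = 0.1871 mol/L
Dilution factor = 200.0 / 19.71 = 10.15
[NaOH]_stock = 0.1871 × 10.15 = 1.899 mol/L

1.899 mol/L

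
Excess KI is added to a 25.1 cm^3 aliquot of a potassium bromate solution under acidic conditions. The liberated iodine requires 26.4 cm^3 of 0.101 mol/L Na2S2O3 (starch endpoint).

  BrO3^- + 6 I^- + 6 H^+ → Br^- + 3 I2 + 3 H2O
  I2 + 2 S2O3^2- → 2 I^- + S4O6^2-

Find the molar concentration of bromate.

0.0177 mol/L

n(S2O3^2-) = 0.0264 × 0.101 = 2.67 × 10^-3 mol
n(I2) = n(S2O3^2-)/2 = 1.33 × 10^-3 mol
From the 1:3 ratio, n(BrO3^-) in the aliquot = 1/3 × 1.33 × 10^-3 = 4.44 × 10^-4 mol
[BrO3^-] = 4.44 × 10^-4 / 0.0251 = 0.0177 mol/L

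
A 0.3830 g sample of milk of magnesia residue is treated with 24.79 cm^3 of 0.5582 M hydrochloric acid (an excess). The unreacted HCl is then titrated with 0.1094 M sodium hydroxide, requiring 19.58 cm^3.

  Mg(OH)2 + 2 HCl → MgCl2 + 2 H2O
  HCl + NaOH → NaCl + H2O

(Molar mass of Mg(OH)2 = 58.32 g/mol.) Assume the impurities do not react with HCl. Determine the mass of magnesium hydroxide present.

0.3410 g

n(HCl) added = 0.02479 × 0.5582 = 0.01384 mol
n(NaOH) used in back-titration = 0.01958 × 0.1094 = 2.142 × 10^-3 mol
n(HCl) left over = 2.142 × 10^-3 mol (1:1 ratio)
n(HCl) consumed by analyte = 0.01384 − 2.142 × 10^-3 = 0.01170 mol
From the 1:2 ratio, n(Mg(OH)2) = 1/2 × 0.01170 = 5.848 × 10^-3 mol
mass of Mg(OH)2 = 5.848 × 10^-3 × 58.32 = 0.3410 g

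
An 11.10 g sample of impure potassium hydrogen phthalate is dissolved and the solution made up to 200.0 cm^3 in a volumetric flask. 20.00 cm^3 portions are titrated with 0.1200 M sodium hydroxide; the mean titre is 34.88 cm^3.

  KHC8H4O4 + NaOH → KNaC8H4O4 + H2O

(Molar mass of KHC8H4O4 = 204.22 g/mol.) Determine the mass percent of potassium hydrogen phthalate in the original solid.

77.01 %

n(NaOH) per titration = 0.03488 × 0.1200 = 4.186 × 10^-3 mol
n(KHC8H4O4) in each aliquot = 4.186 × 10^-3 mol (1:1 ratio)
n(KHC8H4O4) in the whole flask = 4.186 × 10^-3 × 200.0/20.00 = 0.04186 mol
mass of KHC8H4O4 = 0.04186 × 204.22 = 8.548 g
% KHC8H4O4 = 8.548 / 11.10 × 100 = 77.01 %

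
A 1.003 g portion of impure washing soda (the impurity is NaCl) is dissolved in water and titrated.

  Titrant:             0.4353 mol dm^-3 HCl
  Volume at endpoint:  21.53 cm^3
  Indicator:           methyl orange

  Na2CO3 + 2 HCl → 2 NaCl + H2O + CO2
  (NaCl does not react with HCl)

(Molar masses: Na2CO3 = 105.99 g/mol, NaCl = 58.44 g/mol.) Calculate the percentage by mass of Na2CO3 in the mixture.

49.52 %

n(HCl) = 0.02153 × 0.4353 = 9.372 × 10^-3 mol
Let x = n(Na2CO3), y = n(NaCl).
Titrant: 2x = 9.372 × 10^-3;  mass: 105.99x + 58.44y = 1.003
Solving, x = 4.686 × 10^-3 mol, y = 8.664 × 10^-3 mol
mass of Na2CO3 = 4.686 × 10^-3 × 105.99 = 0.4967 g
% Na2CO3 = 0.4967 / 1.003 × 100 = 49.52 %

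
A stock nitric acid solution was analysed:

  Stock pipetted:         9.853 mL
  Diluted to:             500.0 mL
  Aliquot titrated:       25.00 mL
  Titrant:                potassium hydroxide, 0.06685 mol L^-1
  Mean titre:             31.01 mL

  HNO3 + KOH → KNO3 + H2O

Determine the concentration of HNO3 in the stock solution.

4.208 mol/L

n(KOH) = 0.03101 × 0.06685 = 2.073 × 10^-3 mol
n(HNO3) in the aliquot = 2.073 × 10^-3 mol (1:1 ratio)
[HNO3]_dilute = 2.073 × 10^-3 / 0.02500 = 0.08292 mol/L
Dilution factor = 500.0 / 9.853 = 50.75
[HNO3]_stock = 0.08292 × 50.75 = 4.208 mol/L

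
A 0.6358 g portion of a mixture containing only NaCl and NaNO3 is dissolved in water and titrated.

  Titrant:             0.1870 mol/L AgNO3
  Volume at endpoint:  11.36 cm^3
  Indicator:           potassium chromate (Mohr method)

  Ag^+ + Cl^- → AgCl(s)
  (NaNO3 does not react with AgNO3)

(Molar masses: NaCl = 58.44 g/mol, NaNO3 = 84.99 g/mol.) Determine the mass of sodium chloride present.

0.1241 g

n(AgNO3) = 0.01136 × 0.1870 = 2.124 × 10^-3 mol
Let x = n(NaCl), y = n(NaNO3).
Titrant: 1x = 2.124 × 10^-3;  mass: 58.44x + 84.99y = 0.6358
Solving, x = 2.124 × 10^-3 mol, y = 6.020 × 10^-3 mol
mass of NaCl = 2.124 × 10^-3 × 58.44 = 0.1241 g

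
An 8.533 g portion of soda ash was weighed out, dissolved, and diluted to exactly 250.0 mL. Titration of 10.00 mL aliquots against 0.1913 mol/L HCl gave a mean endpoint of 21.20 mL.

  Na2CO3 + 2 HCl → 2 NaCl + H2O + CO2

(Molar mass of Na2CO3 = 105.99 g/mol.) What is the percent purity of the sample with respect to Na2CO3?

62.97 %

n(HCl) per titration = 0.02120 × 0.1913 = 4.056 × 10^-3 mol
From the 1:2 ratio, n(Na2CO3) in each aliquot = 1/2 × 4.056 × 10^-3 = 2.028 × 10^-3 mol
n(Na2CO3) in the whole flask = 2.028 × 10^-3 × 250.0/10.00 = 0.05069 mol
mass of Na2CO3 = 0.05069 × 105.99 = 5.373 g
% Na2CO3 = 5.373 / 8.533 × 100 = 62.97 %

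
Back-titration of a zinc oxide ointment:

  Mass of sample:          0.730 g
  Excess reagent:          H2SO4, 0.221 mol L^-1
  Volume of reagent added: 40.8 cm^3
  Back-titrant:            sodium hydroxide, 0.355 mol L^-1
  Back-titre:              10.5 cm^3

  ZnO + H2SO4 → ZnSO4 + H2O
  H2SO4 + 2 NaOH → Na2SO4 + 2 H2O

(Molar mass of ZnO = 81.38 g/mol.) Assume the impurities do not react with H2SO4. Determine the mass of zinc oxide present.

n(H2SO4) added = 0.0408 × 0.221 = 9.02 × 10^-3 mol
n(NaOH) used in back-titration = 0.0105 × 0.355 = 3.73 × 10^-3 mol
From the 1:2 ratio, n(H2SO4) left over = 1/2 × 3.73 × 10^-3 = 1.86 × 10^-3 mol
n(H2SO4) consumed by analyte = 9.02 × 10^-3 − 1.86 × 10^-3 = 7.15 × 10^-3 mol
n(ZnO) = 7.15 × 10^-3 mol (1:1 ratio)
mass of ZnO = 7.15 × 10^-3 × 81.38 = 0.582 g

0.582 g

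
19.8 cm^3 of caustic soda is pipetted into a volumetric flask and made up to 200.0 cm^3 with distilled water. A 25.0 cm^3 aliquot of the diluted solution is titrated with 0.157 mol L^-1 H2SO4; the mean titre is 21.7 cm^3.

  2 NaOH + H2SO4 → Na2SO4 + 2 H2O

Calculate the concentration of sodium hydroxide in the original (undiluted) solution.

2.75 mol/L

n(H2SO4) = 0.0217 × 0.157 = 3.41 × 10^-3 mol
From the 2:1 ratio, n(NaOH) in the aliquot = 2/1 × 3.41 × 10^-3 = 6.81 × 10^-3 mol
[NaOH]_dilute = 6.81 × 10^-3 / 0.0250 = 0.273 mol/L
Dilution factor = 200.0 / 19.8 = 10.10
[NaOH]_stock = 0.273 × 10.10 = 2.75 mol/L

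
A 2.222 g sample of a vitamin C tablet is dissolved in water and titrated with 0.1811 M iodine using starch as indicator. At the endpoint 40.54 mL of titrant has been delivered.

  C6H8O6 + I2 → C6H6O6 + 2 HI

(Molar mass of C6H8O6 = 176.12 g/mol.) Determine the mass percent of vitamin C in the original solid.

n(I2) = 0.04054 L × 0.1811 mol/L = 7.342 × 10^-3 mol
n(C6H8O6) = 7.342 × 10^-3 mol (1:1 ratio)
mass of C6H8O6 = 7.342 × 10^-3 × 176.12 g/mol = 1.293 g
% C6H8O6 = 1.293 / 2.222 × 100 = 58.19 %

58.19 %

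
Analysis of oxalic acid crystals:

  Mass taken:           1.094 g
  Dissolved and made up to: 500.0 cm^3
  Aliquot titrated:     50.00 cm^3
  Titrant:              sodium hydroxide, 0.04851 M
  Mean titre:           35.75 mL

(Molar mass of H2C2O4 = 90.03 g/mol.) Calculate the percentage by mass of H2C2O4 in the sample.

71.36 %

H2C2O4 + 2 NaOH → Na2C2O4 + 2 H2O
n(NaOH) per titration = 0.03575 × 0.04851 = 1.734 × 10^-3 mol
From the 1:2 ratio, n(H2C2O4) in each aliquot = 1/2 × 1.734 × 10^-3 = 8.671 × 10^-4 mol
n(H2C2O4) in the whole flask = 8.671 × 10^-4 × 500.0/50.00 = 8.671 × 10^-3 mol
mass of H2C2O4 = 8.671 × 10^-3 × 90.03 = 0.7807 g
% H2C2O4 = 0.7807 / 1.094 × 100 = 71.36 %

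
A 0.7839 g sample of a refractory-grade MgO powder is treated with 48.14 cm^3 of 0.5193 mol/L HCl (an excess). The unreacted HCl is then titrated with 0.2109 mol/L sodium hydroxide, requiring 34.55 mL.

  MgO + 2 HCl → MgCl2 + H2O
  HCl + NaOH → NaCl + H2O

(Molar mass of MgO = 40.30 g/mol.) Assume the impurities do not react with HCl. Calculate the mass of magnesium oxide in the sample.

0.3569 g

n(HCl) added = 0.04814 × 0.5193 = 0.02500 mol
n(NaOH) used in back-titration = 0.03455 × 0.2109 = 7.287 × 10^-3 mol
n(HCl) left over = 7.287 × 10^-3 mol (1:1 ratio)
n(HCl) consumed by analyte = 0.02500 − 7.287 × 10^-3 = 0.01771 mol
From the 1:2 ratio, n(MgO) = 1/2 × 0.01771 = 8.856 × 10^-3 mol
mass of MgO = 8.856 × 10^-3 × 40.30 = 0.3569 g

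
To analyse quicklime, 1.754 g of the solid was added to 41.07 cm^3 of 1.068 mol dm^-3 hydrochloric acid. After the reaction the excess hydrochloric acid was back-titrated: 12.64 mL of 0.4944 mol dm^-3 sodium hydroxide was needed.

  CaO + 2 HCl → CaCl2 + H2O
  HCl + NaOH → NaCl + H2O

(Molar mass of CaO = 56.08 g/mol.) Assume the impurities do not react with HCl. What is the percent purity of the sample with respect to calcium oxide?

n(HCl) added = 0.04107 × 1.068 = 0.04386 mol
n(NaOH) used in back-titration = 0.01264 × 0.4944 = 6.249 × 10^-3 mol
n(HCl) left over = 6.249 × 10^-3 mol (1:1 ratio)
n(HCl) consumed by analyte = 0.04386 − 6.249 × 10^-3 = 0.03761 mol
From the 1:2 ratio, n(CaO) = 1/2 × 0.03761 = 0.01881 mol
mass of CaO = 0.01881 × 56.08 = 1.055 g
% CaO = 1.055 / 1.754 × 100 = 60.13 %

60.13 %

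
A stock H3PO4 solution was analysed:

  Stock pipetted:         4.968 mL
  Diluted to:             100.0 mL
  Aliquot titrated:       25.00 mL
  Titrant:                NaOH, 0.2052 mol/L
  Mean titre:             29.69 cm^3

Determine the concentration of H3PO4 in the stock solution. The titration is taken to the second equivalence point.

2.453 mol/L

H3PO4 + 2 NaOH → Na2HPO4 + 2 H2O
n(NaOH) = 0.02969 × 0.2052 = 6.092 × 10^-3 mol
From the 1:2 ratio, n(H3PO4) in the aliquot = 1/2 × 6.092 × 10^-3 = 3.046 × 10^-3 mol
[H3PO4]_dilute = 3.046 × 10^-3 / 0.02500 = 0.1218 mol/L
Dilution factor = 100.0 / 4.968 = 20.13
[H3PO4]_stock = 0.1218 × 20.13 = 2.453 mol/L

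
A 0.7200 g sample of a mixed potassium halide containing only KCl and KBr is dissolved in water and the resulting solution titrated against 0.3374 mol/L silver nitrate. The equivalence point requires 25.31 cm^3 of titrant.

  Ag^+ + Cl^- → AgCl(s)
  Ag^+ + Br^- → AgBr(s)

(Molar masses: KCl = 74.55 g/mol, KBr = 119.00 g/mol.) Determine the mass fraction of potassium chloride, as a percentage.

69.00 %

n(AgNO3) = 0.02531 × 0.3374 = 8.540 × 10^-3 mol
Let x = n(KCl), y = n(KBr).
Titrant: 1x + 1y = 8.540 × 10^-3;  mass: 74.55x + 119.00y = 0.7200
Solving, x = 6.664 × 10^-3 mol, y = 1.876 × 10^-3 mol
mass of KCl = 6.664 × 10^-3 × 74.55 = 0.4968 g
% KCl = 0.4968 / 0.7200 × 100 = 69.00 %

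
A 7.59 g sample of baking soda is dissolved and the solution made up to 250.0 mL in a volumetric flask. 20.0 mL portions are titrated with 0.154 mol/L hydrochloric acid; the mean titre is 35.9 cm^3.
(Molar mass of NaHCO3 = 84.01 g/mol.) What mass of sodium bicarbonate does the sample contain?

NaHCO3 + HCl → NaCl + H2O + CO2
n(HCl) per titration = 0.0359 × 0.154 = 5.53 × 10^-3 mol
n(NaHCO3) in each aliquot = 5.53 × 10^-3 mol (1:1 ratio)
n(NaHCO3) in the whole flask = 5.53 × 10^-3 × 250.0/20.0 = 0.0691 mol
mass of NaHCO3 = 0.0691 × 84.01 = 5.81 g

5.81 g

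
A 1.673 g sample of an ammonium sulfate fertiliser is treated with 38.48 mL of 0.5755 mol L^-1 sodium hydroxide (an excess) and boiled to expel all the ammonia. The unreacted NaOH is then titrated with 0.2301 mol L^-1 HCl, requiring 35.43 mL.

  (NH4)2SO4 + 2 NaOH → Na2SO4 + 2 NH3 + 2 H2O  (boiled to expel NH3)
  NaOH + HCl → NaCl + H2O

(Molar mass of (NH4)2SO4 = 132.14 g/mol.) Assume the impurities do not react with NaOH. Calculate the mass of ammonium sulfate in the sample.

0.9245 g

n(NaOH) added = 0.03848 × 0.5755 = 0.02215 mol
n(HCl) used in back-titration = 0.03543 × 0.2301 = 8.152 × 10^-3 mol
n(NaOH) left over = 8.152 × 10^-3 mol (1:1 ratio)
n(NaOH) consumed by analyte = 0.02215 − 8.152 × 10^-3 = 0.01399 mol
From the 1:2 ratio, n((NH4)2SO4) = 1/2 × 0.01399 = 6.996 × 10^-3 mol
mass of (NH4)2SO4 = 6.996 × 10^-3 × 132.14 = 0.9245 g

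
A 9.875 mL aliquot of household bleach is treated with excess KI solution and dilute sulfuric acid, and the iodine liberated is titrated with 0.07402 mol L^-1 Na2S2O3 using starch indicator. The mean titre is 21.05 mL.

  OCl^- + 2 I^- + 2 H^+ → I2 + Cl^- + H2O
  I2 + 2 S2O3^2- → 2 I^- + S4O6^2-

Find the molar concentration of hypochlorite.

0.07889 mol/L

n(S2O3^2-) = 0.02105 × 0.07402 = 1.558 × 10^-3 mol
n(I2) = n(S2O3^2-)/2 = 7.791 × 10^-4 mol
n(OCl^-) in the aliquot = 7.791 × 10^-4 mol (1:1 ratio)
[OCl^-] = 7.791 × 10^-4 / 0.009875 = 0.07889 mol/L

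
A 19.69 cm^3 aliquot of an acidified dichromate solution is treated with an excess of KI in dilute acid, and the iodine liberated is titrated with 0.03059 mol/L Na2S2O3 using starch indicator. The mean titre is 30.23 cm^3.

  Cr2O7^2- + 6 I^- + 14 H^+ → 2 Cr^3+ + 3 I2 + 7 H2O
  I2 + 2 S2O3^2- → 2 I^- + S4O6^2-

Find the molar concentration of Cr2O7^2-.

n(S2O3^2-) = 0.03023 × 0.03059 = 9.247 × 10^-4 mol
n(I2) = n(S2O3^2-)/2 = 4.624 × 10^-4 mol
From the 1:3 ratio, n(Cr2O7^2-) in the aliquot = 1/3 × 4.624 × 10^-4 = 1.541 × 10^-4 mol
[Cr2O7^2-] = 1.541 × 10^-4 / 0.01969 = 0.007827 mol/L

0.007827 mol/L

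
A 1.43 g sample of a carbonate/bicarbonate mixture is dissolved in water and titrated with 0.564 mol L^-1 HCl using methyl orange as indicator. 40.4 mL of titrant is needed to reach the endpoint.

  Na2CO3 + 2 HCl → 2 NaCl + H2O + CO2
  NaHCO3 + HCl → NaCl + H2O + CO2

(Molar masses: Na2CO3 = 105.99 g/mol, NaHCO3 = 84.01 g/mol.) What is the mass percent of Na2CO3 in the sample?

n(HCl) = 0.0404 × 0.564 = 0.0228 mol
Let x = n(Na2CO3), y = n(NaHCO3).
Titrant: 2x + 1y = 0.0228;  mass: 105.99x + 84.01y = 1.43
Solving, x = 7.81 × 10^-3 mol, y = 7.17 × 10^-3 mol
mass of Na2CO3 = 7.81 × 10^-3 × 105.99 = 0.827 g
% Na2CO3 = 0.827 / 1.43 × 100 = 57.9 %

57.9 %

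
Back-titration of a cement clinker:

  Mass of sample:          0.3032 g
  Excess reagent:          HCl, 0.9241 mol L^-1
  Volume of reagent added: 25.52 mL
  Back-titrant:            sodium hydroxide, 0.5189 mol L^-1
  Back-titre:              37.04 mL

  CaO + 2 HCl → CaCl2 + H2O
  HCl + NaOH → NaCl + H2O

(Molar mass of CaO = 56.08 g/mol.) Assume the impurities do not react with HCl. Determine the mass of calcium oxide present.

0.1223 g

n(HCl) added = 0.02552 × 0.9241 = 0.02358 mol
n(NaOH) used in back-titration = 0.03704 × 0.5189 = 0.01922 mol
n(HCl) left over = 0.01922 mol (1:1 ratio)
n(HCl) consumed by analyte = 0.02358 − 0.01922 = 4.363 × 10^-3 mol
From the 1:2 ratio, n(CaO) = 1/2 × 4.363 × 10^-3 = 2.181 × 10^-3 mol
mass of CaO = 2.181 × 10^-3 × 56.08 = 0.1223 g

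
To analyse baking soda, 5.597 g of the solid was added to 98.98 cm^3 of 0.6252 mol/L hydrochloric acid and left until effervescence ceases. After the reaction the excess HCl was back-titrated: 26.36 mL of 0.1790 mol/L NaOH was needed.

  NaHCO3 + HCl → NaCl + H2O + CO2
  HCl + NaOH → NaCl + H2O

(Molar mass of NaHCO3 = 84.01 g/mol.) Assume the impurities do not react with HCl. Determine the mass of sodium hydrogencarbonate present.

n(HCl) added = 0.09898 × 0.6252 = 0.06188 mol
n(NaOH) used in back-titration = 0.02636 × 0.1790 = 4.718 × 10^-3 mol
n(HCl) left over = 4.718 × 10^-3 mol (1:1 ratio)
n(HCl) consumed by analyte = 0.06188 − 4.718 × 10^-3 = 0.05716 mol
n(NaHCO3) = 0.05716 mol (1:1 ratio)
mass of NaHCO3 = 0.05716 × 84.01 = 4.802 g

4.802 g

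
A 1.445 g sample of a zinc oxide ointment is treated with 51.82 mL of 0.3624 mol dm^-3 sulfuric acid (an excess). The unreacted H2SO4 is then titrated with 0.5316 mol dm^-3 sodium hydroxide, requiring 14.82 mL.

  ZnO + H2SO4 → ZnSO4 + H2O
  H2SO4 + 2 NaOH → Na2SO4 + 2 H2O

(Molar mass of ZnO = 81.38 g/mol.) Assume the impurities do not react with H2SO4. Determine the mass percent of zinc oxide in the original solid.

n(H2SO4) added = 0.05182 × 0.3624 = 0.01878 mol
n(NaOH) used in back-titration = 0.01482 × 0.5316 = 7.878 × 10^-3 mol
From the 1:2 ratio, n(H2SO4) left over = 1/2 × 7.878 × 10^-3 = 3.939 × 10^-3 mol
n(H2SO4) consumed by analyte = 0.01878 − 3.939 × 10^-3 = 0.01484 mol
n(ZnO) = 0.01484 mol (1:1 ratio)
mass of ZnO = 0.01484 × 81.38 = 1.208 g
% ZnO = 1.208 / 1.445 × 100 = 83.58 %

83.58 %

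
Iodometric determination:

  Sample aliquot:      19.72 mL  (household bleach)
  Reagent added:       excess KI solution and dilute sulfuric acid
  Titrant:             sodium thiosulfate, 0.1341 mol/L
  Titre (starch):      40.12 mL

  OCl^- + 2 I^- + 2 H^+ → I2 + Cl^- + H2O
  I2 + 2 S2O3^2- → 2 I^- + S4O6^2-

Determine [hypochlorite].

n(S2O3^2-) = 0.04012 × 0.1341 = 5.380 × 10^-3 mol
n(I2) = n(S2O3^2-)/2 = 2.690 × 10^-3 mol
n(OCl^-) in the aliquot = 2.690 × 10^-3 mol (1:1 ratio)
[OCl^-] = 2.690 × 10^-3 / 0.01972 = 0.1364 mol/L

0.1364 mol/L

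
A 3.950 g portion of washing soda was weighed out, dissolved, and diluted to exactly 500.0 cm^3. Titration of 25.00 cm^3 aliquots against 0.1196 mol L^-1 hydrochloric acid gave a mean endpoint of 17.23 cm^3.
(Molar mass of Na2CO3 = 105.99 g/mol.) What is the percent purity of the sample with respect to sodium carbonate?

Na2CO3 + 2 HCl → 2 NaCl + H2O + CO2
n(HCl) per titration = 0.01723 × 0.1196 = 2.061 × 10^-3 mol
From the 1:2 ratio, n(Na2CO3) in each aliquot = 1/2 × 2.061 × 10^-3 = 1.030 × 10^-3 mol
n(Na2CO3) in the whole flask = 1.030 × 10^-3 × 500.0/25.00 = 0.02061 mol
mass of Na2CO3 = 0.02061 × 105.99 = 2.184 g
% Na2CO3 = 2.184 / 3.950 × 100 = 55.29 %

55.29 %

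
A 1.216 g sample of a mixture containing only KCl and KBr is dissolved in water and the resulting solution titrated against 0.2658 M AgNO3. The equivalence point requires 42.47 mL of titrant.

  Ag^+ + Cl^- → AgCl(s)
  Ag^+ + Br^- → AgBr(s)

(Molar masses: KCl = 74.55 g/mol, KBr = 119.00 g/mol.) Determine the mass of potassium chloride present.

0.2136 g

n(AgNO3) = 0.04247 × 0.2658 = 0.01129 mol
Let x = n(KCl), y = n(KBr).
Titrant: 1x + 1y = 0.01129;  mass: 74.55x + 119.00y = 1.216
Solving, x = 2.865 × 10^-3 mol, y = 8.424 × 10^-3 mol
mass of KCl = 2.865 × 10^-3 × 74.55 = 0.2136 g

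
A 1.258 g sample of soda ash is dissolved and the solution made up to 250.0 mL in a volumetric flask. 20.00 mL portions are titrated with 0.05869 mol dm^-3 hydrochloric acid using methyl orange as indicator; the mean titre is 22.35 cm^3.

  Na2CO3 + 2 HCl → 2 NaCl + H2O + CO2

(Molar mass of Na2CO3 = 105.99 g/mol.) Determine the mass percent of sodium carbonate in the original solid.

69.07 %

n(HCl) per titration = 0.02235 × 0.05869 = 1.312 × 10^-3 mol
From the 1:2 ratio, n(Na2CO3) in each aliquot = 1/2 × 1.312 × 10^-3 = 6.559 × 10^-4 mol
n(Na2CO3) in the whole flask = 6.559 × 10^-4 × 250.0/20.00 = 8.198 × 10^-3 mol
mass of Na2CO3 = 8.198 × 10^-3 × 105.99 = 0.8689 g
% Na2CO3 = 0.8689 / 1.258 × 100 = 69.07 %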